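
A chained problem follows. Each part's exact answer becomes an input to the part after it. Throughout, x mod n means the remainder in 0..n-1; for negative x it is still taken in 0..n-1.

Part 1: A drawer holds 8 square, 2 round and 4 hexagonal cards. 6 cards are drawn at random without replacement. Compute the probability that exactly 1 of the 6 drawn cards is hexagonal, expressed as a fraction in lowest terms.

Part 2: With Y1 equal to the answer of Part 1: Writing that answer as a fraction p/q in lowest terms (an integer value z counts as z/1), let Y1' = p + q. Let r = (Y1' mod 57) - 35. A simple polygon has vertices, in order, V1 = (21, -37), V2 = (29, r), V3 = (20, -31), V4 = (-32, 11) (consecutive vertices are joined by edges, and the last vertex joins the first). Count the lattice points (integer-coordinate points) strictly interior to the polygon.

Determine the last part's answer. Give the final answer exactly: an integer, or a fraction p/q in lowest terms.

168

Part 1: total draws C(14,6) = 3003; favorable C(4,1)*C(10,5) = 1008; P = 48/143; answer 48/143
Part 2: Y1 = 48/143; threaded value p + q = 191; r = -15; cross terms: (21*-15 - 29*-37)=758, (29*-31 - 20*-15)=-599, (20*11 - -32*-31)=-772, (-32*-37 - 21*11)=953; twice the area = |340| = 340; area = 170; boundary points = 2 + 1 + 2 + 1 = 6; strictly interior points = area - boundary/2 + 1 = 168; answer 168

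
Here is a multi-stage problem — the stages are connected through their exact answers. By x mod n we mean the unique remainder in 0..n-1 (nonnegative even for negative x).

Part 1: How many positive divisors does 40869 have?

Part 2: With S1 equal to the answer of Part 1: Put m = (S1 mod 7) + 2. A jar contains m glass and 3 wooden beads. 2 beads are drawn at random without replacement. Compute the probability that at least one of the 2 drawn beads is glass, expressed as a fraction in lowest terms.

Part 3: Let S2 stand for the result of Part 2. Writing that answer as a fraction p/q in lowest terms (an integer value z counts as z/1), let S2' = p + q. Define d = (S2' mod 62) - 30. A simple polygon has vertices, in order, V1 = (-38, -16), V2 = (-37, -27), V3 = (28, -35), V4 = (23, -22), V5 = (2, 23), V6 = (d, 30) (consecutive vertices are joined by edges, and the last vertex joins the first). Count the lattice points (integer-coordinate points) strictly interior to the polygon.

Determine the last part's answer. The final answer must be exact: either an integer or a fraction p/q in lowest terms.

Part 1: 40869 = 3^2 * 19 * 239; number of divisors = (2+1) * (1+1) * (1+1) = 12; answer 12
Part 2: S1 = 12; m = 7; total draws C(10,2) = 45; complement C(3,2) = 3; favorable 45 - 3 = 42; P = 14/15; answer 14/15
Part 3: S2 = 14/15; threaded value p + q = 29; d = -1; cross terms: (-38*-27 - -37*-16)=434, (-37*-35 - 28*-27)=2051, (28*-22 - 23*-35)=189, (23*23 - 2*-22)=573, (2*30 - -1*23)=83, (-1*-16 - -38*30)=1156; twice the area = |4486| = 4486; area = 2243; boundary points = 1 + 1 + 1 + 3 + 1 + 1 = 8; strictly interior points = area - boundary/2 + 1 = 2240; answer 2240

2240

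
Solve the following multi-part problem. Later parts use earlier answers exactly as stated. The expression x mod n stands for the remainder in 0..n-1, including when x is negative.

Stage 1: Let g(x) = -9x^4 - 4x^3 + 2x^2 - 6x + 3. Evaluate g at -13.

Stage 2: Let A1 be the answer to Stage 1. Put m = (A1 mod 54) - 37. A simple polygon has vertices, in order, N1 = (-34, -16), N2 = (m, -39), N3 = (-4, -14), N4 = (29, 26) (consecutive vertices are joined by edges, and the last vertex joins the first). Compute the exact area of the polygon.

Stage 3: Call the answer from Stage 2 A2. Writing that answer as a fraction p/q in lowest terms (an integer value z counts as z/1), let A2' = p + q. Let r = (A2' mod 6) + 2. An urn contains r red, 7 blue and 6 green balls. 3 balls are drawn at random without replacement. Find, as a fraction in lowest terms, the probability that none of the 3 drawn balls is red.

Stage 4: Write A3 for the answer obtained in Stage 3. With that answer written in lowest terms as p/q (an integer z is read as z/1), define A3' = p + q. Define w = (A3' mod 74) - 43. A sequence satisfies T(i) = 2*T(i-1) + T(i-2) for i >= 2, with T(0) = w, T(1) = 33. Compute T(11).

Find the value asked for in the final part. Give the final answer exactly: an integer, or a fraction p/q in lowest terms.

Stage 1: -9*(-13)^4 - 4*(-13)^3 + 2*(-13)^2 - 6*(-13)^1 + 3 = (-257049) + (8788) + (338) + (78) + (3) = -247842; answer -247842
Stage 2: A1 = -247842; m = -19; cross terms: (-34*-39 - -19*-16)=1022, (-19*-14 - -4*-39)=110, (-4*26 - 29*-14)=302, (29*-16 - -34*26)=420; twice the area = |1854| = 1854; area = 927; answer 927
Stage 3: A2 = 927; threaded value p + q = 928; r = 6; total draws C(19,3) = 969; favorable C(13,3) = 286; P = 286/969; answer 286/969
Stage 4: A3 = 286/969; threaded value p + q = 1255; w = 28; T(2) = 2*(33) + 1*(28) = 94; iterating: T(2)=94, T(3)=221, T(4)=536, T(5)=1293, T(6)=3122, T(7)=7537, T(8)=18196, T(9)=43929, T(10)=106054, T(11)=256037; answer 256037

256037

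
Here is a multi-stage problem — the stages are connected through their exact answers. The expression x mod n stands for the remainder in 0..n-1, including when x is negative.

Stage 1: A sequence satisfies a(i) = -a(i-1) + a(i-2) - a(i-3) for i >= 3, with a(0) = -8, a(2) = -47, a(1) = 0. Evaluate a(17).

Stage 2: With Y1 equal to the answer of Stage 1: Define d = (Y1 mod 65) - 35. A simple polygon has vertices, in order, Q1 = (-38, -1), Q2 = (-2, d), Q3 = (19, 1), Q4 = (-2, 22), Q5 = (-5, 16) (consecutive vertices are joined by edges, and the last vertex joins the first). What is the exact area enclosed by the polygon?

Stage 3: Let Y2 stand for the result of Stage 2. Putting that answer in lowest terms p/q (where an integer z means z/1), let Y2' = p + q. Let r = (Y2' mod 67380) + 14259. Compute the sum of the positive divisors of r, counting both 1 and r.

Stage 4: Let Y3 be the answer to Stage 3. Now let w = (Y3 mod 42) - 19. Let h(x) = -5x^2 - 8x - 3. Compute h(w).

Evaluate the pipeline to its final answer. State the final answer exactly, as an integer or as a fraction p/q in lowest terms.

Stage 1: a(3) = -1*(-47) + 1*(0) - 1*(-8) = 55; iterating: a(3)=55, a(4)=-102, a(5)=204, a(6)=-361, a(7)=667, a(8)=-1232, a(9)=2260, a(10)=-4159, a(11)=7651, a(12)=-14070, a(13)=25880, a(14)=-47601, a(15)=87551, a(16)=-161032, a(17)=296184; answer 296184
Stage 2: Y1 = 296184; d = 9; cross terms: (-38*9 - -2*-1)=-344, (-2*1 - 19*9)=-173, (19*22 - -2*1)=420, (-2*16 - -5*22)=78, (-5*-1 - -38*16)=613; twice the area = |594| = 594; area = 297; answer 297
Stage 3: Y2 = 297; threaded value p + q = 298; r = 14557; 14557 is prime, so its only divisors are 1 and 14557; sigma = 1 + 14557 = 14558; answer 14558
Stage 4: Y3 = 14558; w = 7; -5*(7)^2 - 8*(7)^1 - 3 = (-245) + (-56) + (-3) = -304; answer -304

-304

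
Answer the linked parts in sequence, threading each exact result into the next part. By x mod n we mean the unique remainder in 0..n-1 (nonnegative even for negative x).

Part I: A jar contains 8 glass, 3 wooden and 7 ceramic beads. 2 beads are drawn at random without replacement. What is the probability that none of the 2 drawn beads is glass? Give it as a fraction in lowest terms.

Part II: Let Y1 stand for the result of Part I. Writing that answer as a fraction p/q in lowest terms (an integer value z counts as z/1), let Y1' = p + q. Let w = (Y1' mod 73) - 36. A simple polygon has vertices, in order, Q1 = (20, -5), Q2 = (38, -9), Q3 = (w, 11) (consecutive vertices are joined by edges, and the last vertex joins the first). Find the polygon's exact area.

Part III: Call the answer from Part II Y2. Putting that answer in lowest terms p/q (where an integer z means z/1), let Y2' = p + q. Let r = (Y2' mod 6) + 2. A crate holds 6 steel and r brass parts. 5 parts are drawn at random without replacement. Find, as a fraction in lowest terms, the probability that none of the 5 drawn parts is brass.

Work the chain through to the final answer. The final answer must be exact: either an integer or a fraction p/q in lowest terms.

2/429

Part I: total draws C(18,2) = 153; favorable C(10,2) = 45; P = 5/17; answer 5/17
Part II: Y1 = 5/17; threaded value p + q = 22; w = -14; cross terms: (20*-9 - 38*-5)=10, (38*11 - -14*-9)=292, (-14*-5 - 20*11)=-150; twice the area = |152| = 152; area = 76; answer 76
Part III: Y2 = 76; threaded value p + q = 77; r = 7; total draws C(13,5) = 1287; favorable C(6,5) = 6; P = 2/429; answer 2/429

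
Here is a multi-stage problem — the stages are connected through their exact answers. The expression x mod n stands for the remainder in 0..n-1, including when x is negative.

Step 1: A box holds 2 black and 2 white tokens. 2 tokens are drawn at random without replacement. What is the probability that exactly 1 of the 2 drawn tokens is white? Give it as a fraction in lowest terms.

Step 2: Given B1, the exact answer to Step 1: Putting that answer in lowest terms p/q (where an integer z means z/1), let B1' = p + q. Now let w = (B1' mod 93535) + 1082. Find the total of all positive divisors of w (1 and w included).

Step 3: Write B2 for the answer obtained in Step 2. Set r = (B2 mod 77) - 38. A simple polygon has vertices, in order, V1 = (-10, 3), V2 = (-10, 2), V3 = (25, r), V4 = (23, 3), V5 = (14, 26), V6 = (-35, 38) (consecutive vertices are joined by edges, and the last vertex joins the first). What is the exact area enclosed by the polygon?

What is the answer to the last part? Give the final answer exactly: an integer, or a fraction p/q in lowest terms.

1616

Step 1: total draws C(4,2) = 6; favorable C(2,1)*C(2,1) = 4; P = 2/3; answer 2/3
Step 2: B1 = 2/3; threaded value p + q = 5; w = 1087; 1087 is prime, so its only divisors are 1 and 1087; sigma = 1 + 1087 = 1088; answer 1088
Step 3: B2 = 1088; r = -28; cross terms: (-10*2 - -10*3)=10, (-10*-28 - 25*2)=230, (25*3 - 23*-28)=719, (23*26 - 14*3)=556, (14*38 - -35*26)=1442, (-35*3 - -10*38)=275; twice the area = |3232| = 3232; area = 1616; answer 1616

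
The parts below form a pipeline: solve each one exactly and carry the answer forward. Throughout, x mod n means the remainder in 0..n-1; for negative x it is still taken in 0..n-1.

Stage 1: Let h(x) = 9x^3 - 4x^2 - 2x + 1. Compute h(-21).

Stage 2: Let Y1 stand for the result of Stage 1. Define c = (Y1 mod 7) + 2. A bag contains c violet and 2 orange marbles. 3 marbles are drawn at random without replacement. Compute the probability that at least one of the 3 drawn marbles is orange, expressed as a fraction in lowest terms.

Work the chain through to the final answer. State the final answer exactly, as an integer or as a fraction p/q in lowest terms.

9/10

Stage 1: 9*(-21)^3 - 4*(-21)^2 - 2*(-21)^1 + 1 = (-83349) + (-1764) + (42) + (1) = -85070; answer -85070
Stage 2: Y1 = -85070; c = 3; total draws C(5,3) = 10; complement C(3,3) = 1; favorable 10 - 1 = 9; P = 9/10; answer 9/10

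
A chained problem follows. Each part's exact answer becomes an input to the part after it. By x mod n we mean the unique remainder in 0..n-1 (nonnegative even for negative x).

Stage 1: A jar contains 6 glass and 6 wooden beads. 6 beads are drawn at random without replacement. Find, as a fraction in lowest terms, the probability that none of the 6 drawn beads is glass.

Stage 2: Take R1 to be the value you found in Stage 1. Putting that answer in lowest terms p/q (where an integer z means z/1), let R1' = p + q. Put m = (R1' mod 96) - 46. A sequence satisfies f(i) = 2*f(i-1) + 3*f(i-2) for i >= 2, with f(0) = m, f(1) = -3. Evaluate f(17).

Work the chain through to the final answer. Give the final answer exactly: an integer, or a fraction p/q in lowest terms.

Stage 1: total draws C(12,6) = 924; favorable C(6,6) = 1; P = 1/924; answer 1/924
Stage 2: R1 = 1/924; threaded value p + q = 925; m = 15; f(2) = 2*(-3) + 3*(15) = 39; iterating: f(2)=39, f(3)=69, f(4)=255, f(5)=717, f(6)=2199, f(7)=6549, f(8)=19695, f(9)=59037, f(10)=177159, f(11)=531429, f(12)=1594335, f(13)=4782957, f(14)=14348919, f(15)=43046709, f(16)=129140175, f(17)=387420477; answer 387420477

387420477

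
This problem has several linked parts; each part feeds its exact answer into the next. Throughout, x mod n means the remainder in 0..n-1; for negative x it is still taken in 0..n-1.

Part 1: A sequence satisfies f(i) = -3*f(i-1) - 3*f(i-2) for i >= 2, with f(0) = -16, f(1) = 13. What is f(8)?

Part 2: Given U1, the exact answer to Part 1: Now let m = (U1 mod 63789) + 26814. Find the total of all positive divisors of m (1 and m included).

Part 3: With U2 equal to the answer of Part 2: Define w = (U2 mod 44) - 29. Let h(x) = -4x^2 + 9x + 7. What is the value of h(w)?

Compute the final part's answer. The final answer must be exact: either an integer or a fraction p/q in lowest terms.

-378

Part 1: f(2) = -3*(13) - 3*(-16) = 9; iterating: f(2)=9, f(3)=-66, f(4)=171, f(5)=-315, f(6)=432, f(7)=-351, f(8)=-243; answer -243
Part 2: U1 = -243; m = 90360; 90360 = 2^3 * 3^2 * 5 * 251; sigma = (1 + 2 + 4 + 8) * (1 + 3 + 9) * (1 + 5) * (1 + 251) = 15 * 13 * 6 * 252 = 294840; answer 294840
Part 3: U2 = 294840; w = 11; -4*(11)^2 + 9*(11)^1 + 7 = (-484) + (99) + (7) = -378; answer -378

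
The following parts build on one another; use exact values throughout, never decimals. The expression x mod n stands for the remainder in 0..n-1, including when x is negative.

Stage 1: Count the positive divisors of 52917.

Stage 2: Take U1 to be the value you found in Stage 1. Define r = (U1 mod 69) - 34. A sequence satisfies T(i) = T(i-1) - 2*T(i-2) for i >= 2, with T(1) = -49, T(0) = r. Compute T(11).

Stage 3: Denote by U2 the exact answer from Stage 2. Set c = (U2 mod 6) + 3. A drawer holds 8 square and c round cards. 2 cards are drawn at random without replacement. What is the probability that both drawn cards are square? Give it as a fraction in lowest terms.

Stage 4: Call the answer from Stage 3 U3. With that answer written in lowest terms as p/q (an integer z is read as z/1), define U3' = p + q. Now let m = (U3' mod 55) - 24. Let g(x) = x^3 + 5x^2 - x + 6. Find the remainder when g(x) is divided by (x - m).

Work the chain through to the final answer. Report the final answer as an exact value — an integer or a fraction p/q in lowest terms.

Stage 1: 52917 = 3 * 31 * 569; number of divisors = (1+1) * (1+1) * (1+1) = 8; answer 8
Stage 2: U1 = 8; r = -26; T(2) = 1*(-49) - 2*(-26) = 3; iterating: T(2)=3, T(3)=101, T(4)=95, T(5)=-107, T(6)=-297, T(7)=-83, T(8)=511, T(9)=677, T(10)=-345, T(11)=-1699; answer -1699
Stage 3: U2 = -1699; c = 8; total draws C(16,2) = 120; favorable C(8,2) = 28; P = 7/30; answer 7/30
Stage 4: U3 = 7/30; threaded value p + q = 37; m = 13; remainder = value at the root: 1*(13)^3 + 5*(13)^2 - 1*(13)^1 + 6 = (2197) + (845) + (-13) + (6) = 3035; answer 3035

3035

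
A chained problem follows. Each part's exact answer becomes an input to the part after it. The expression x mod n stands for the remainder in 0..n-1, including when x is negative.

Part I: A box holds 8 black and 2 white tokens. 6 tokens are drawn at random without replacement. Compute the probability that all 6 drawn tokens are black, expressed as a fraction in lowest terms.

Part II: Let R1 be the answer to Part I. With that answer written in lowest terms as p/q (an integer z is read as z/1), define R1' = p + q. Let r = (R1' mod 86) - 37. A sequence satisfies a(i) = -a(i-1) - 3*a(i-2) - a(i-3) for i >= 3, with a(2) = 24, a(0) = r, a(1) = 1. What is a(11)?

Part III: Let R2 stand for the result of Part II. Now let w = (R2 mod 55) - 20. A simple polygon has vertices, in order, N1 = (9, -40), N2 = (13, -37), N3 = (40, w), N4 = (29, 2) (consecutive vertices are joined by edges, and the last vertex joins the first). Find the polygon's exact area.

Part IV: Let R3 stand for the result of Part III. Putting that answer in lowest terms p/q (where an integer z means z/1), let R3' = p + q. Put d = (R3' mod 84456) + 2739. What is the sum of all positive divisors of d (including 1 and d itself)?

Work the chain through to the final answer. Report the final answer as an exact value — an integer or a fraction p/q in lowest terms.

Part I: total draws C(10,6) = 210; favorable C(8,6) = 28; P = 2/15; answer 2/15
Part II: R1 = 2/15; threaded value p + q = 17; r = -20; a(3) = -1*(24) - 3*(1) - 1*(-20) = -7; iterating: a(3)=-7, a(4)=-66, a(5)=63, a(6)=142, a(7)=-265, a(8)=-224, a(9)=877, a(10)=60, a(11)=-2467; answer -2467
Part III: R2 = -2467; w = -12; cross terms: (9*-37 - 13*-40)=187, (13*-12 - 40*-37)=1324, (40*2 - 29*-12)=428, (29*-40 - 9*2)=-1178; twice the area = |761| = 761; area = 761/2; answer 761/2
Part IV: R3 = 761/2; threaded value p + q = 763; d = 3502; 3502 = 2 * 17 * 103; sigma = (1 + 2) * (1 + 17) * (1 + 103) = 3 * 18 * 104 = 5616; answer 5616

5616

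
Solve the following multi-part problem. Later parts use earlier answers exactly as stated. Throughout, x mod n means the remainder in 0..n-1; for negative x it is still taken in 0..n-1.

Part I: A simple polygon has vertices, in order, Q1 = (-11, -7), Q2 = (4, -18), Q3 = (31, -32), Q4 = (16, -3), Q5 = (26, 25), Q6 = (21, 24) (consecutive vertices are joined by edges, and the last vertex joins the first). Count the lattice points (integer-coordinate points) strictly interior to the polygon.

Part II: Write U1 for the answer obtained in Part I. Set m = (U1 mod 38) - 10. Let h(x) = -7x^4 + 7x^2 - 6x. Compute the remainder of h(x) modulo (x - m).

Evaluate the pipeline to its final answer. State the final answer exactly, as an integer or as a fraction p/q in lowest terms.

Part I: cross terms: (-11*-18 - 4*-7)=226, (4*-32 - 31*-18)=430, (31*-3 - 16*-32)=419, (16*25 - 26*-3)=478, (26*24 - 21*25)=99, (21*-7 - -11*24)=117; twice the area = |1769| = 1769; area = 1769/2; boundary points = 1 + 1 + 1 + 2 + 1 + 1 = 7; strictly interior points = area - boundary/2 + 1 = 882; answer 882
Part II: U1 = 882; m = -2; remainder = value at the root: -7*(-2)^4 + 7*(-2)^2 - 6*(-2)^1 = (-112) + (28) + (12) = -72; answer -72

-72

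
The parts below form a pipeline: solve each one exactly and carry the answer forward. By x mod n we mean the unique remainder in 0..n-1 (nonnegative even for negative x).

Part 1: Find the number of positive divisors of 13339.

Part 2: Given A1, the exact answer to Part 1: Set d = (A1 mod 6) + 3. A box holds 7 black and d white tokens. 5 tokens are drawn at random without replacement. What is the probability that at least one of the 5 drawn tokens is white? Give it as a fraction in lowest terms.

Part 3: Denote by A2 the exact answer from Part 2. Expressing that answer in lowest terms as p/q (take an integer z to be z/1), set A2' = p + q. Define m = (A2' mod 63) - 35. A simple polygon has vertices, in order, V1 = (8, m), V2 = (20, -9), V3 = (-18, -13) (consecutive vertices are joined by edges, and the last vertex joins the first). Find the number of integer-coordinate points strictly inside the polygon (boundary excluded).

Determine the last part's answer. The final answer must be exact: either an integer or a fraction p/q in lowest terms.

Part 1: 13339 is prime, so its only divisors are 1 and 13339; count = 2; answer 2
Part 2: A1 = 2; d = 5; total draws C(12,5) = 792; complement C(7,5) = 21; favorable 792 - 21 = 771; P = 257/264; answer 257/264
Part 3: A2 = 257/264; threaded value p + q = 521; m = -18; cross terms: (8*-9 - 20*-18)=288, (20*-13 - -18*-9)=-422, (-18*-18 - 8*-13)=428; twice the area = |294| = 294; area = 147; boundary points = 3 + 2 + 1 = 6; strictly interior points = area - boundary/2 + 1 = 145; answer 145

145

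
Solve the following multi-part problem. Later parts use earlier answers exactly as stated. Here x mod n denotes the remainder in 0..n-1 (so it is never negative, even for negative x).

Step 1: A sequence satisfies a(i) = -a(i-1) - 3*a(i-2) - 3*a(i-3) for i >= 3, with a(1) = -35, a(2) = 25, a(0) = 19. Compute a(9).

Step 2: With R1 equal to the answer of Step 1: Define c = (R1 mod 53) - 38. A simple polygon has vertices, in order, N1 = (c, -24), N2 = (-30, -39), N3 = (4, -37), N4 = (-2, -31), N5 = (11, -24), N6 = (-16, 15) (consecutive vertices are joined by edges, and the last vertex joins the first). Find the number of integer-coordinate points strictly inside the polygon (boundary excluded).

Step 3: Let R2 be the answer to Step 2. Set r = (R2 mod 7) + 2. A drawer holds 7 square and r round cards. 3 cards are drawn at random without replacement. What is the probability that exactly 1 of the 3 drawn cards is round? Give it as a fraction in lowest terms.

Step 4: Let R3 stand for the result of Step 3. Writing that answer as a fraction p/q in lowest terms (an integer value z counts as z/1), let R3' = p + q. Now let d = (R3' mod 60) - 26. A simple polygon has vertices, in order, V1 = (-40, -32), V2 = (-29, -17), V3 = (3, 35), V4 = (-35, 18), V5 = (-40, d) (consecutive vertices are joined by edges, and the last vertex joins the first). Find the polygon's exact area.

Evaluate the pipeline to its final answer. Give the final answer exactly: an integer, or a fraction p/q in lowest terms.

2067/2

Step 1: a(3) = -1*(25) - 3*(-35) - 3*(19) = 23; iterating: a(3)=23, a(4)=7, a(5)=-151, a(6)=61, a(7)=371, a(8)=-101, a(9)=-1195; answer -1195
Step 2: R1 = -1195; c = -14; cross terms: (-14*-39 - -30*-24)=-174, (-30*-37 - 4*-39)=1266, (4*-31 - -2*-37)=-198, (-2*-24 - 11*-31)=389, (11*15 - -16*-24)=-219, (-16*-24 - -14*15)=594; twice the area = |1658| = 1658; area = 829; boundary points = 1 + 2 + 6 + 1 + 3 + 1 = 14; strictly interior points = area - boundary/2 + 1 = 823; answer 823
Step 3: R2 = 823; r = 6; total draws C(13,3) = 286; favorable C(6,1)*C(7,2) = 126; P = 63/143; answer 63/143
Step 4: R3 = 63/143; threaded value p + q = 206; d = 0; cross terms: (-40*-17 - -29*-32)=-248, (-29*35 - 3*-17)=-964, (3*18 - -35*35)=1279, (-35*0 - -40*18)=720, (-40*-32 - -40*0)=1280; twice the area = |2067| = 2067; area = 2067/2; answer 2067/2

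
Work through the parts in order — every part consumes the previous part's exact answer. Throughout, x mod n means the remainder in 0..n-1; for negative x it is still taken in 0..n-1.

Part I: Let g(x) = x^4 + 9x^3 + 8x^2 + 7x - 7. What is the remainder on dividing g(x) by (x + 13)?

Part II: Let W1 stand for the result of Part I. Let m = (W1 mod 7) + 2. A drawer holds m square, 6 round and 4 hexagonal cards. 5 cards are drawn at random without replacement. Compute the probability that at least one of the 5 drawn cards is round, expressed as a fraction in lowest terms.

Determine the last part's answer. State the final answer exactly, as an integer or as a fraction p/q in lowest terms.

Part I: remainder = value at the root: 1*(-13)^4 + 9*(-13)^3 + 8*(-13)^2 + 7*(-13)^1 - 7 = (28561) + (-19773) + (1352) + (-91) + (-7) = 10042; answer 10042
Part II: W1 = 10042; m = 6; total draws C(16,5) = 4368; complement C(10,5) = 252; favorable 4368 - 252 = 4116; P = 49/52; answer 49/52

49/52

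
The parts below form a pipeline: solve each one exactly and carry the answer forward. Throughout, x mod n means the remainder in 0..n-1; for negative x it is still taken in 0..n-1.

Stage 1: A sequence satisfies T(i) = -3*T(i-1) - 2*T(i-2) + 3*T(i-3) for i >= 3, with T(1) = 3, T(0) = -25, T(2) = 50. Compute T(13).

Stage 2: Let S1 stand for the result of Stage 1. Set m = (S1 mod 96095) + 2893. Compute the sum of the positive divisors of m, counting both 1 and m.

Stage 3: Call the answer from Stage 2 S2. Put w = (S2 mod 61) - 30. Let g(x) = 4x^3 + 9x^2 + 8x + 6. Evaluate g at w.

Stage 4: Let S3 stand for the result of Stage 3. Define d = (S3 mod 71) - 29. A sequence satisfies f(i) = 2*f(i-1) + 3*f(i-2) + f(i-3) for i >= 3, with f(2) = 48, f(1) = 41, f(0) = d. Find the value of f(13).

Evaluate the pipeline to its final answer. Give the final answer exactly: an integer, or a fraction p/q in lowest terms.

Stage 1: T(3) = -3*(50) - 2*(3) + 3*(-25) = -231; iterating: T(3)=-231, T(4)=602, T(5)=-1194, T(6)=1685, T(7)=-861, T(8)=-4369, T(9)=19884, T(10)=-53497, T(11)=107616, T(12)=-156202, T(13)=92883; answer 92883
Stage 2: S1 = 92883; m = 95776; 95776 = 2^5 * 41 * 73; sigma = (1 + 2 + 4 + 8 + 16 + 32) * (1 + 41) * (1 + 73) = 63 * 42 * 74 = 195804; answer 195804
Stage 3: S2 = 195804; w = 25; 4*(25)^3 + 9*(25)^2 + 8*(25)^1 + 6 = (62500) + (5625) + (200) + (6) = 68331; answer 68331
Stage 4: S3 = 68331; d = 0; f(3) = 2*(48) + 3*(41) + 1*(0) = 219; iterating: f(3)=219, f(4)=623, f(5)=1951, f(6)=5990, f(7)=18456, f(8)=56833, f(9)=175024, f(10)=539003, f(11)=1659911, f(12)=5111855, f(13)=15742446; answer 15742446

15742446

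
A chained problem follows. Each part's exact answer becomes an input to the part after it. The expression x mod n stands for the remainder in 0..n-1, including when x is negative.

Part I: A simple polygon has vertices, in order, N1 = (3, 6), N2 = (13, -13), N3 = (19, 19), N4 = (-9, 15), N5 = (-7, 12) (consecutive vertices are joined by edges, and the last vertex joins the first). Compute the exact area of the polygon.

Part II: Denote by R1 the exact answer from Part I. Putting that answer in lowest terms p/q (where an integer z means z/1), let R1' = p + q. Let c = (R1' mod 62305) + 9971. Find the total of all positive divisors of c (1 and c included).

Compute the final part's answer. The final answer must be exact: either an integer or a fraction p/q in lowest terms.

Part I: cross terms: (3*-13 - 13*6)=-117, (13*19 - 19*-13)=494, (19*15 - -9*19)=456, (-9*12 - -7*15)=-3, (-7*6 - 3*12)=-78; twice the area = |752| = 752; area = 376; answer 376
Part II: R1 = 376; threaded value p + q = 377; c = 10348; 10348 = 2^2 * 13 * 199; sigma = (1 + 2 + 4) * (1 + 13) * (1 + 199) = 7 * 14 * 200 = 19600; answer 19600

19600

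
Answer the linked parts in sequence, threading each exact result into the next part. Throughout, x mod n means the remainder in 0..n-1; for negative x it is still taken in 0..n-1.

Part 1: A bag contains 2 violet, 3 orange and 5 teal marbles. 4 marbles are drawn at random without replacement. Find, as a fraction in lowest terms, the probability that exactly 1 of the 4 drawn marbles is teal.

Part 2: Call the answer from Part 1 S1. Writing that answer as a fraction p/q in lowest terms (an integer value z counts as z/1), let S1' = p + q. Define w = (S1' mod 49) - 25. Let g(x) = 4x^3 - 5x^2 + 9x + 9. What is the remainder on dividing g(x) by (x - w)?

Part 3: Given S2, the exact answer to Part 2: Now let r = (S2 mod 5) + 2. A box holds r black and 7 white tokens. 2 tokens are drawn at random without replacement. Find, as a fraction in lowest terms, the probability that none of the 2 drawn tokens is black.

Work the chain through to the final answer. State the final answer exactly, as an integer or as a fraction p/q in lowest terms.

Part 1: total draws C(10,4) = 210; favorable C(5,1)*C(5,3) = 50; P = 5/21; answer 5/21
Part 2: S1 = 5/21; threaded value p + q = 26; w = 1; remainder = value at the root: 4*(1)^3 - 5*(1)^2 + 9*(1)^1 + 9 = (4) + (-5) + (9) + (9) = 17; answer 17
Part 3: S2 = 17; r = 4; total draws C(11,2) = 55; favorable C(7,2) = 21; P = 21/55; answer 21/55

21/55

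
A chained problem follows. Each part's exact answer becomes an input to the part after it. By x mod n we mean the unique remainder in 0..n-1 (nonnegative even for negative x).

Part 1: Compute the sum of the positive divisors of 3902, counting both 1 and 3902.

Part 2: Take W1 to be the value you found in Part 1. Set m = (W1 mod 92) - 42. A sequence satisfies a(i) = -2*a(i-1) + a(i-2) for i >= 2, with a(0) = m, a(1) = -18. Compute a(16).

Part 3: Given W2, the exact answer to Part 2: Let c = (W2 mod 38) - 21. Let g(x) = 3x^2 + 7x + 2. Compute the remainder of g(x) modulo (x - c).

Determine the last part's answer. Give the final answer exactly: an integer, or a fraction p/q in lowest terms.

782

Part 1: 3902 = 2 * 1951; sigma = (1 + 2) * (1 + 1951) = 3 * 1952 = 5856; answer 5856
Part 2: W1 = 5856; m = 18; a(2) = -2*(-18) + 1*(18) = 54; iterating: a(2)=54, a(3)=-126, a(4)=306, a(5)=-738, a(6)=1782, a(7)=-4302, a(8)=10386, a(9)=-25074, a(10)=60534, a(11)=-146142, a(12)=352818, a(13)=-851778, a(14)=2056374, a(15)=-4964526, a(16)=11985426; answer 11985426
Part 3: W2 = 11985426; c = 15; remainder = value at the root: 3*(15)^2 + 7*(15)^1 + 2 = (675) + (105) + (2) = 782; answer 782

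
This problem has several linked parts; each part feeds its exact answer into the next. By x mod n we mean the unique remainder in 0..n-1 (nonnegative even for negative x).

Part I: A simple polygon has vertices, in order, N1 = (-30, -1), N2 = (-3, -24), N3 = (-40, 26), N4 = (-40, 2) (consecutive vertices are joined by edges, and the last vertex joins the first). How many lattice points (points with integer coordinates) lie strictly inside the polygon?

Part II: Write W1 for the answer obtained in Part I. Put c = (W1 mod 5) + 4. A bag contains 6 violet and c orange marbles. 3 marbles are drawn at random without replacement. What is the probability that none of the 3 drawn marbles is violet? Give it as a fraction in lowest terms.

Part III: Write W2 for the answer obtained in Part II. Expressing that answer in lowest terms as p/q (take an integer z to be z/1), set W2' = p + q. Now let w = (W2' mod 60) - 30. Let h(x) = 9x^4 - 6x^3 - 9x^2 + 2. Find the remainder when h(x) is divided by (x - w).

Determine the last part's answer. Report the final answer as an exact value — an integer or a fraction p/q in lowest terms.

976862

Part I: cross terms: (-30*-24 - -3*-1)=717, (-3*26 - -40*-24)=-1038, (-40*2 - -40*26)=960, (-40*-1 - -30*2)=100; twice the area = |739| = 739; area = 739/2; boundary points = 1 + 1 + 24 + 1 = 27; strictly interior points = area - boundary/2 + 1 = 357; answer 357
Part II: W1 = 357; c = 6; total draws C(12,3) = 220; favorable C(6,3) = 20; P = 1/11; answer 1/11
Part III: W2 = 1/11; threaded value p + q = 12; w = -18; remainder = value at the root: 9*(-18)^4 - 6*(-18)^3 - 9*(-18)^2 + 2 = (944784) + (34992) + (-2916) + (2) = 976862; answer 976862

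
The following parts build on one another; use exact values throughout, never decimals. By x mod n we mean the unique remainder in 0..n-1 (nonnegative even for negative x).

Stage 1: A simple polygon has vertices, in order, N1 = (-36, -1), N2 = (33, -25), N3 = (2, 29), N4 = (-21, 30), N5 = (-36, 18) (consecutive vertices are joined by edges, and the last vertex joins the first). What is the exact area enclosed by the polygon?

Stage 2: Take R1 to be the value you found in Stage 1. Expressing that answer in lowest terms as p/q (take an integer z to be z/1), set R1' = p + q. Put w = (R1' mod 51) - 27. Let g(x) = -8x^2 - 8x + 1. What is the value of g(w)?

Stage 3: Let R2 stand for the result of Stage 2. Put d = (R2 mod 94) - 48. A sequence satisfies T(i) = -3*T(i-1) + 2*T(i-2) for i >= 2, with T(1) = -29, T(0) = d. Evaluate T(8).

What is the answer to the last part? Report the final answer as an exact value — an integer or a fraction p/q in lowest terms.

Stage 1: cross terms: (-36*-25 - 33*-1)=933, (33*29 - 2*-25)=1007, (2*30 - -21*29)=669, (-21*18 - -36*30)=702, (-36*-1 - -36*18)=684; twice the area = |3995| = 3995; area = 3995/2; answer 3995/2
Stage 2: R1 = 3995/2; threaded value p + q = 3997; w = -8; -8*(-8)^2 - 8*(-8)^1 + 1 = (-512) + (64) + (1) = -447; answer -447
Stage 3: R2 = -447; d = -25; T(2) = -3*(-29) + 2*(-25) = 37; iterating: T(2)=37, T(3)=-169, T(4)=581, T(5)=-2081, T(6)=7405, T(7)=-26377, T(8)=93941; answer 93941

93941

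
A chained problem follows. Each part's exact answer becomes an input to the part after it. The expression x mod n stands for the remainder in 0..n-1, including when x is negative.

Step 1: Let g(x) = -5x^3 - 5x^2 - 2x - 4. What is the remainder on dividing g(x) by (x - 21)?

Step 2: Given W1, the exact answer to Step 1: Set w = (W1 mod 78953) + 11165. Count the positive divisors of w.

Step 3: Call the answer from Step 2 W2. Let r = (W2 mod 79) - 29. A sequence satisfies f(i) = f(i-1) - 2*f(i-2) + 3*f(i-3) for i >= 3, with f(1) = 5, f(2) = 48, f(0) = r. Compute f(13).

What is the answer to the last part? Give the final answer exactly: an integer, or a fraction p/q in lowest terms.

Step 1: remainder = value at the root: -5*(21)^3 - 5*(21)^2 - 2*(21)^1 - 4 = (-46305) + (-2205) + (-42) + (-4) = -48556; answer -48556
Step 2: W1 = -48556; w = 41562; 41562 = 2 * 3^2 * 2309; number of divisors = (1+1) * (2+1) * (1+1) = 12; answer 12
Step 3: W2 = 12; r = -17; f(3) = 1*(48) - 2*(5) + 3*(-17) = -13; iterating: f(3)=-13, f(4)=-94, f(5)=76, f(6)=225, f(7)=-209, f(8)=-431, f(9)=662, f(10)=897, f(11)=-1720, f(12)=-1528, f(13)=4603; answer 4603

4603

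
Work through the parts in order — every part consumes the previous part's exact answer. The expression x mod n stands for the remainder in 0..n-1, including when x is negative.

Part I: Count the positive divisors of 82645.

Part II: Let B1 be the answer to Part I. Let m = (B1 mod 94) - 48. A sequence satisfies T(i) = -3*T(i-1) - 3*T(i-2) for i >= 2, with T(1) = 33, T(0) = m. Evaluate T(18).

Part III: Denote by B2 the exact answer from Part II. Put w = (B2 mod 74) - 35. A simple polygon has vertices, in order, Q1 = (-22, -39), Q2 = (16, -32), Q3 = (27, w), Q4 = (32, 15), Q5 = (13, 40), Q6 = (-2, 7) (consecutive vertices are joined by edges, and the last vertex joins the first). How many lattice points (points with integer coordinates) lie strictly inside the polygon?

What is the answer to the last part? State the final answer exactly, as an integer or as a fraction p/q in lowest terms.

Part I: 82645 = 5 * 16529; number of divisors = (1+1) * (1+1) = 4; answer 4
Part II: B1 = 4; m = -44; T(2) = -3*(33) - 3*(-44) = 33; iterating: T(2)=33, T(3)=-198, T(4)=495, T(5)=-891, T(6)=1188, T(7)=-891, T(8)=-891, T(9)=5346, T(10)=-13365, T(11)=24057, T(12)=-32076, T(13)=24057, T(14)=24057, T(15)=-144342, T(16)=360855, T(17)=-649539, T(18)=866052; answer 866052
Part III: B2 = 866052; w = -5; cross terms: (-22*-32 - 16*-39)=1328, (16*-5 - 27*-32)=784, (27*15 - 32*-5)=565, (32*40 - 13*15)=1085, (13*7 - -2*40)=171, (-2*-39 - -22*7)=232; twice the area = |4165| = 4165; area = 4165/2; boundary points = 1 + 1 + 5 + 1 + 3 + 2 = 13; strictly interior points = area - boundary/2 + 1 = 2077; answer 2077

2077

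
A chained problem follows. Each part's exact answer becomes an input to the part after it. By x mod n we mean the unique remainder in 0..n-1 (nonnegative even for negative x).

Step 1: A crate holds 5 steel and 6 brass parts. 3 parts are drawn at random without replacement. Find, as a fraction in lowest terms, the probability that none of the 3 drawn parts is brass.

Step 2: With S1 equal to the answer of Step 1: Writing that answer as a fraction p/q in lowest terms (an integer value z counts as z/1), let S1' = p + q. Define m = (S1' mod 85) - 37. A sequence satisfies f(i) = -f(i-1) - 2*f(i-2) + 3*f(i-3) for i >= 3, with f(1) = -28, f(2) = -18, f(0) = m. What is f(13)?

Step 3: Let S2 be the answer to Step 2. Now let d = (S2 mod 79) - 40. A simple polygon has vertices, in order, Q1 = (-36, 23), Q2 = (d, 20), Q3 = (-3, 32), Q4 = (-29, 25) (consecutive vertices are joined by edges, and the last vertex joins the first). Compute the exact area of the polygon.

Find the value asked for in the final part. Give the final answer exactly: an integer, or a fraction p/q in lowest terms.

Step 1: total draws C(11,3) = 165; favorable C(5,3) = 10; P = 2/33; answer 2/33
Step 2: S1 = 2/33; threaded value p + q = 35; m = -2; f(3) = -1*(-18) - 2*(-28) + 3*(-2) = 68; iterating: f(3)=68, f(4)=-116, f(5)=-74, f(6)=510, f(7)=-710, f(8)=-532, f(9)=3482, f(10)=-4548, f(11)=-4012, f(12)=23554, f(13)=-29174; answer -29174
Step 3: S2 = -29174; d = 16; cross terms: (-36*20 - 16*23)=-1088, (16*32 - -3*20)=572, (-3*25 - -29*32)=853, (-29*23 - -36*25)=233; twice the area = |570| = 570; area = 285; answer 285

285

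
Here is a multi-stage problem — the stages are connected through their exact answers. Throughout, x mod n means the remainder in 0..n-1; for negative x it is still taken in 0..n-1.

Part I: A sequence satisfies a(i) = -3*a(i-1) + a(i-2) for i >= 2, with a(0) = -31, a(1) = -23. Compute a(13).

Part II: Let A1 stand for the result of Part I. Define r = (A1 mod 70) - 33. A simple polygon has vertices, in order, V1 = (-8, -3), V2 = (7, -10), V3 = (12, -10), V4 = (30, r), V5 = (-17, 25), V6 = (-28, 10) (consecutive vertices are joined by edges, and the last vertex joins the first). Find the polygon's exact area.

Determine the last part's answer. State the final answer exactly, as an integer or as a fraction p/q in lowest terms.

1141/2

Part I: a(2) = -3*(-23) + 1*(-31) = 38; iterating: a(2)=38, a(3)=-137, a(4)=449, a(5)=-1484, a(6)=4901, a(7)=-16187, a(8)=53462, a(9)=-176573, a(10)=583181, a(11)=-1926116, a(12)=6361529, a(13)=-21010703; answer -21010703
Part II: A1 = -21010703; r = -26; cross terms: (-8*-10 - 7*-3)=101, (7*-10 - 12*-10)=50, (12*-26 - 30*-10)=-12, (30*25 - -17*-26)=308, (-17*10 - -28*25)=530, (-28*-3 - -8*10)=164; twice the area = |1141| = 1141; area = 1141/2; answer 1141/2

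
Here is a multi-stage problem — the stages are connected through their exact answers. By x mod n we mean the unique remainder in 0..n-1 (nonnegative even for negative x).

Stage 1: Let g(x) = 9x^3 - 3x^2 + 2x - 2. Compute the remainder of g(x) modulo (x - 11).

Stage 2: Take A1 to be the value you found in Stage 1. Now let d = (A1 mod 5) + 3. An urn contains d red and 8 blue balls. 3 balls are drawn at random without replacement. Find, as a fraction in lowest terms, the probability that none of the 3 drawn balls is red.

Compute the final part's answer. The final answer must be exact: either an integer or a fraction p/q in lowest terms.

14/55

Stage 1: remainder = value at the root: 9*(11)^3 - 3*(11)^2 + 2*(11)^1 - 2 = (11979) + (-363) + (22) + (-2) = 11636; answer 11636
Stage 2: A1 = 11636; d = 4; total draws C(12,3) = 220; favorable C(8,3) = 56; P = 14/55; answer 14/55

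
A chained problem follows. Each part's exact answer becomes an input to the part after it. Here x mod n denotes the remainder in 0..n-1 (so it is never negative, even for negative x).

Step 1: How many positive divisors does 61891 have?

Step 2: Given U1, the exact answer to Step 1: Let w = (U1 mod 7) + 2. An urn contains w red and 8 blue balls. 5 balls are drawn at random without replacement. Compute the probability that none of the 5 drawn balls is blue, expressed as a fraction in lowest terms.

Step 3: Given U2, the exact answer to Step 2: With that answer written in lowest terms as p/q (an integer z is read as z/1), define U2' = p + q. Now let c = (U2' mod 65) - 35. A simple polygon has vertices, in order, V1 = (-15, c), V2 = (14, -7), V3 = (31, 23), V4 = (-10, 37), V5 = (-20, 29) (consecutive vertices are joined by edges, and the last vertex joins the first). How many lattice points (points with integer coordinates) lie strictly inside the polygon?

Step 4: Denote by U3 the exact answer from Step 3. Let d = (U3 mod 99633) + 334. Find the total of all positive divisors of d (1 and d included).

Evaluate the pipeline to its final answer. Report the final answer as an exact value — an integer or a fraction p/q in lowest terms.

2520

Step 1: 61891 = 59 * 1049; number of divisors = (1+1) * (1+1) = 4; answer 4
Step 2: U1 = 4; w = 6; total draws C(14,5) = 2002; favorable C(6,5) = 6; P = 3/1001; answer 3/1001
Step 3: U2 = 3/1001; threaded value p + q = 1004; c = -6; cross terms: (-15*-7 - 14*-6)=189, (14*23 - 31*-7)=539, (31*37 - -10*23)=1377, (-10*29 - -20*37)=450, (-20*-6 - -15*29)=555; twice the area = |3110| = 3110; area = 1555; boundary points = 1 + 1 + 1 + 2 + 5 = 10; strictly interior points = area - boundary/2 + 1 = 1551; answer 1551
Step 4: U3 = 1551; d = 1885; 1885 = 5 * 13 * 29; sigma = (1 + 5) * (1 + 13) * (1 + 29) = 6 * 14 * 30 = 2520; answer 2520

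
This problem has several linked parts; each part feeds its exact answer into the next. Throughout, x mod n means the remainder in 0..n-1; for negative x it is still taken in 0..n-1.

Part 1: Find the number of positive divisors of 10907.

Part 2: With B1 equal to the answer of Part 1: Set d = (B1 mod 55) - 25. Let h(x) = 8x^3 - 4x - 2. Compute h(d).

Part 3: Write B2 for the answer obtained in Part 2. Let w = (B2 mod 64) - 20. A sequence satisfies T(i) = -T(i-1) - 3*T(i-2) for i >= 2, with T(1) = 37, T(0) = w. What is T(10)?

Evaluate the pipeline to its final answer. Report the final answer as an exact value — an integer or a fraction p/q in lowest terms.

3737

Part 1: 10907 = 13 * 839; number of divisors = (1+1) * (1+1) = 4; answer 4
Part 2: B1 = 4; d = -21; 8*(-21)^3 - 4*(-21)^1 - 2 = (-74088) + (84) + (-2) = -74006; answer -74006
Part 3: B2 = -74006; w = 22; T(2) = -1*(37) - 3*(22) = -103; iterating: T(2)=-103, T(3)=-8, T(4)=317, T(5)=-293, T(6)=-658, T(7)=1537, T(8)=437, T(9)=-5048, T(10)=3737; answer 3737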